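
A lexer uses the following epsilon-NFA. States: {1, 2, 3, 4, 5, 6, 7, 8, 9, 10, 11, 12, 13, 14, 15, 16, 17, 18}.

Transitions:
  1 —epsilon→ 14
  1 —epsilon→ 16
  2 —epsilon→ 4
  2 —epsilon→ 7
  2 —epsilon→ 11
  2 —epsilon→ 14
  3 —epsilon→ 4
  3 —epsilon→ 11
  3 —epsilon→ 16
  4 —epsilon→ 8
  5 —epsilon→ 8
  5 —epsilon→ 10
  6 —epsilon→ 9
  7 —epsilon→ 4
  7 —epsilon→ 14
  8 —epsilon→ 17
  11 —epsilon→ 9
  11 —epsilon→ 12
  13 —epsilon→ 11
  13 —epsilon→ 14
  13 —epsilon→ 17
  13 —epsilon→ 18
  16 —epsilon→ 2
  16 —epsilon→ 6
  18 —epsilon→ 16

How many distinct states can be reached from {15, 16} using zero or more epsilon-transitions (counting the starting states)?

Start with {15, 16}.
From 16 via epsilon: add 2, 6.
From 2 via epsilon: add 4, 7, 11, 14.
From 6 via epsilon: add 9.
From 4 via epsilon: add 8.
From 11 via epsilon: add 12.
From 8 via epsilon: add 17.
epsilon-closure = {2, 4, 6, 7, 8, 9, 11, 12, 14, 15, 16, 17}, which has 12 states.

12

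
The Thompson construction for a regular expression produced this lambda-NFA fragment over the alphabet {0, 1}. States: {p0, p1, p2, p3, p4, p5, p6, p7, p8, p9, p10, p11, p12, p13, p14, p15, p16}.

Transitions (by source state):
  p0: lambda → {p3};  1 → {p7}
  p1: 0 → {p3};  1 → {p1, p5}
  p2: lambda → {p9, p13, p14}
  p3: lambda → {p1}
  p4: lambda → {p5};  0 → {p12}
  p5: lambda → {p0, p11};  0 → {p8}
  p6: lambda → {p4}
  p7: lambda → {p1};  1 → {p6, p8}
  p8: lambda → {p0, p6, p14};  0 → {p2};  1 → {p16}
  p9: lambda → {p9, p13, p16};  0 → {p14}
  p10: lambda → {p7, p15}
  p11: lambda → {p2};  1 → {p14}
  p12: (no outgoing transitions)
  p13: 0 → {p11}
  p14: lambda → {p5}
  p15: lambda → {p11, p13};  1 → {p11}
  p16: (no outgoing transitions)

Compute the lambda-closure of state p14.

Start with {p14}.
From p14 via lambda: add p5.
From p5 via lambda: add p0, p11.
From p0 via lambda: add p3.
From p11 via lambda: add p2.
From p2 via lambda: add p9, p13.
From p3 via lambda: add p1.
From p9 via lambda: add p16.
No new states can be added; the closed set is {p0, p1, p2, p3, p5, p9, p11, p13, p14, p16}.

{p0, p1, p2, p3, p5, p9, p11, p13, p14, p16}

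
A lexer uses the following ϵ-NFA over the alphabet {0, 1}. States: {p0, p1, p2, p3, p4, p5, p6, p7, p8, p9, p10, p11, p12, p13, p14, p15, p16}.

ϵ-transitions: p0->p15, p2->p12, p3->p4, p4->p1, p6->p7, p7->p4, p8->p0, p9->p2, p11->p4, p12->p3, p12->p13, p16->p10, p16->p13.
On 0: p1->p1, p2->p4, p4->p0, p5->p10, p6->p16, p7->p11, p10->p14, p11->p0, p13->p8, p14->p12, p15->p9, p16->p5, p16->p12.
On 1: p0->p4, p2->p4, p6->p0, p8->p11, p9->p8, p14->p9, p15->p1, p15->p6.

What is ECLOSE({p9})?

{p1, p2, p3, p4, p9, p12, p13}

Start with {p9}.
From p9 via ϵ: add p2.
From p2 via ϵ: add p12.
From p12 via ϵ: add p3, p13.
From p3 via ϵ: add p4.
From p4 via ϵ: add p1.
No new states can be added; the closed set is {p1, p2, p3, p4, p9, p12, p13}.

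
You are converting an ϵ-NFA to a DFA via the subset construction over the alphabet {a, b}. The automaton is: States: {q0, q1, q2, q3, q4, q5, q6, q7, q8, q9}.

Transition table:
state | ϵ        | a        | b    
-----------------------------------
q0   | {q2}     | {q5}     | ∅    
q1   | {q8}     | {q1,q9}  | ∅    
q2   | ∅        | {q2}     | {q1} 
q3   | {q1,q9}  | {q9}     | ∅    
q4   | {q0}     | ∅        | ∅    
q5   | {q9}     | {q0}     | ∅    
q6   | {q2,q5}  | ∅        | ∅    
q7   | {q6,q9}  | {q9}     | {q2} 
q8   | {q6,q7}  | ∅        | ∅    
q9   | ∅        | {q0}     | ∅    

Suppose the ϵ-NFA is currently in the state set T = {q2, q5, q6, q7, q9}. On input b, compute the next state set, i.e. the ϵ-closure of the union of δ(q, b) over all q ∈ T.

{q1, q2, q5, q6, q7, q8, q9}

q2 on b → {q1}.
q7 on b → {q2}.
No b-transition from q5, q6, q9.
Union after reading b: {q1, q2}.
Now take the ϵ-closure:
From q1 via ϵ: add q8.
From q8 via ϵ: add q6, q7.
From q6 via ϵ: add q5.
From q7 via ϵ: add q9.
No new states can be added; the closed set is {q1, q2, q5, q6, q7, q8, q9}.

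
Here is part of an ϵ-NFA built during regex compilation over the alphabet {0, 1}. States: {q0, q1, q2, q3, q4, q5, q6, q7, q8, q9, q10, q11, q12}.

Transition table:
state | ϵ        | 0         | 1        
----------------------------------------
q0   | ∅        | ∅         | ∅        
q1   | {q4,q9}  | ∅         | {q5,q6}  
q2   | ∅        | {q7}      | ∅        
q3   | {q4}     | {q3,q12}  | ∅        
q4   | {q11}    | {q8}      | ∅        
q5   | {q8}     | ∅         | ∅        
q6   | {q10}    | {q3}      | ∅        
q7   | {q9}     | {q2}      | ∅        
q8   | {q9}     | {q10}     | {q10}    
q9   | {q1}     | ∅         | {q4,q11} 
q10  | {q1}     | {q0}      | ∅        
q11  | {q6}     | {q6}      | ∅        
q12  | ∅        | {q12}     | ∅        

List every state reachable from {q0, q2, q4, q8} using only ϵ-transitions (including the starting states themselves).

{q0, q1, q2, q4, q6, q8, q9, q10, q11}

Start with {q0, q2, q4, q8}.
From q4 via ϵ: add q11.
From q8 via ϵ: add q9.
From q9 via ϵ: add q1.
From q11 via ϵ: add q6.
From q6 via ϵ: add q10.
No new states can be added; the closed set is {q0, q1, q2, q4, q6, q8, q9, q10, q11}.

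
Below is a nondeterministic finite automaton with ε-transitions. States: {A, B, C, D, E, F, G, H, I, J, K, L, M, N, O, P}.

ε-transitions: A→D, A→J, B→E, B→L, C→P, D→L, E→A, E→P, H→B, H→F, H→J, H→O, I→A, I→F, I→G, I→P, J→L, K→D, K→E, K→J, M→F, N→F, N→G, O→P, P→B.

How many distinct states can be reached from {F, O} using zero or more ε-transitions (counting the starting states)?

9

Start with {F, O}.
From O via ε: add P.
From P via ε: add B.
From B via ε: add E, L.
From E via ε: add A.
From A via ε: add D, J.
ε-closure = {A, B, D, E, F, J, L, O, P}, which has 9 states.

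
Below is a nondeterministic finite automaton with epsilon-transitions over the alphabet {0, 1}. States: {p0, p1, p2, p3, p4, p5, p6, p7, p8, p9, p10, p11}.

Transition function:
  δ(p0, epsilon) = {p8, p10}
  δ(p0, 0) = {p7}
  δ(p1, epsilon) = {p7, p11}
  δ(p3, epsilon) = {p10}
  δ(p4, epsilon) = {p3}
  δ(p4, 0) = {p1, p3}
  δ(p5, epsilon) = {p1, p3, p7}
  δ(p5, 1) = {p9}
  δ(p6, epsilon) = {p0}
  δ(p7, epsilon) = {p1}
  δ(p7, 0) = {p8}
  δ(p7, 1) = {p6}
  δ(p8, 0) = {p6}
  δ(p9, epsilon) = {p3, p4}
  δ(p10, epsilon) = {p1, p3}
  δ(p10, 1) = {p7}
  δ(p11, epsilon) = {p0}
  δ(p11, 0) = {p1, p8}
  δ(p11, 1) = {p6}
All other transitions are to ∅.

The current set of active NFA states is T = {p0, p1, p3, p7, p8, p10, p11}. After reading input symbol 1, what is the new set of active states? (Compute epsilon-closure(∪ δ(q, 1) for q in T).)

p7 on 1 → {p6}.
p10 on 1 → {p7}.
p11 on 1 → {p6}.
No 1-transition from p0, p1, p3, p8.
Union after reading 1: {p6, p7}.
Now take the epsilon-closure:
From p6 via epsilon: add p0.
From p7 via epsilon: add p1.
From p0 via epsilon: add p8, p10.
From p1 via epsilon: add p11.
From p10 via epsilon: add p3.
No new states can be added; the closed set is {p0, p1, p3, p6, p7, p8, p10, p11}.

{p0, p1, p3, p6, p7, p8, p10, p11}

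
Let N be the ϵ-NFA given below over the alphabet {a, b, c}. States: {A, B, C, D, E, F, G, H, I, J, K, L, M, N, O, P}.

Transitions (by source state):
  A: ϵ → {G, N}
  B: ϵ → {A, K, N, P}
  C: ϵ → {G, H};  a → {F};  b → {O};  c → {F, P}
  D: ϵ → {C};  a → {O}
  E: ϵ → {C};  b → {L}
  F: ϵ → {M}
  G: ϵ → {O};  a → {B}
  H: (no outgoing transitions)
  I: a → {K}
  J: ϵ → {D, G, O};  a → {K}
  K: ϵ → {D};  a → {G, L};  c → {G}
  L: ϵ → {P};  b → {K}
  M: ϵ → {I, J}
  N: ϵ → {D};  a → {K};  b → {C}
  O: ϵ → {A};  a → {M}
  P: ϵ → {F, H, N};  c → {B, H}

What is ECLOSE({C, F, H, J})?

{A, C, D, F, G, H, I, J, M, N, O}

Start with {C, F, H, J}.
From C via ϵ: add G.
From F via ϵ: add M.
From J via ϵ: add D, O.
From M via ϵ: add I.
From O via ϵ: add A.
From A via ϵ: add N.
No new states can be added; the closed set is {A, C, D, F, G, H, I, J, M, N, O}.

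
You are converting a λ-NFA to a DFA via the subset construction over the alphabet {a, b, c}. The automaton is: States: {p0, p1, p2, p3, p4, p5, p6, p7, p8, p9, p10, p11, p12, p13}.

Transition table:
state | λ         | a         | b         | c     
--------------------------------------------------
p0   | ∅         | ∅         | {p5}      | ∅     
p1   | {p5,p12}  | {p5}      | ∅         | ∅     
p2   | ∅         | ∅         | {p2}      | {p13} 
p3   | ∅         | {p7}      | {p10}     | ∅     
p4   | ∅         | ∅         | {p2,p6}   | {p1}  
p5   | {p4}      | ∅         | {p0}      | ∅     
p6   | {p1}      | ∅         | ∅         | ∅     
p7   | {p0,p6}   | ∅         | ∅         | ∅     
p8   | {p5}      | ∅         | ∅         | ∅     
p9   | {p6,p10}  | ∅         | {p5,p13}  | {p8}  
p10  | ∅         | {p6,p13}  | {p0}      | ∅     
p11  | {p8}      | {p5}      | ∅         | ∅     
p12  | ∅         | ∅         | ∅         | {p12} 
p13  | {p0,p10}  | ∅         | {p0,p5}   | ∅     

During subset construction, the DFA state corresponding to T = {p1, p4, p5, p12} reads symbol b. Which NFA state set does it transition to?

{p0, p1, p2, p4, p5, p6, p12}

p4 on b → {p2, p6}.
p5 on b → {p0}.
No b-transition from p1, p12.
Union after reading b: {p0, p2, p6}.
Now take the λ-closure:
From p6 via λ: add p1.
From p1 via λ: add p5, p12.
From p5 via λ: add p4.
No new states can be added; the closed set is {p0, p1, p2, p4, p5, p6, p12}.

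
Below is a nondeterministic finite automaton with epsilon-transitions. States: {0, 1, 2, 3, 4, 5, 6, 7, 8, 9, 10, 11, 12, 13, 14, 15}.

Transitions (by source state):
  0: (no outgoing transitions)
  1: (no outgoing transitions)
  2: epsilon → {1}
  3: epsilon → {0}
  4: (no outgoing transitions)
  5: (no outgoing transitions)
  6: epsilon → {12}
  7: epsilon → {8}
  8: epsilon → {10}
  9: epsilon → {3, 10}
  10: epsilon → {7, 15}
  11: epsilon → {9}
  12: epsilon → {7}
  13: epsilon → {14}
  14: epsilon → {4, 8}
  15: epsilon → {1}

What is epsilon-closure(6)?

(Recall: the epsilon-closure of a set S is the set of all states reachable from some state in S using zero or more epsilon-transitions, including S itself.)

{1, 6, 7, 8, 10, 12, 15}

Start with {6}.
From 6 via epsilon: add 12.
From 12 via epsilon: add 7.
From 7 via epsilon: add 8.
From 8 via epsilon: add 10.
From 10 via epsilon: add 15.
From 15 via epsilon: add 1.
No new states can be added; the closed set is {1, 6, 7, 8, 10, 12, 15}.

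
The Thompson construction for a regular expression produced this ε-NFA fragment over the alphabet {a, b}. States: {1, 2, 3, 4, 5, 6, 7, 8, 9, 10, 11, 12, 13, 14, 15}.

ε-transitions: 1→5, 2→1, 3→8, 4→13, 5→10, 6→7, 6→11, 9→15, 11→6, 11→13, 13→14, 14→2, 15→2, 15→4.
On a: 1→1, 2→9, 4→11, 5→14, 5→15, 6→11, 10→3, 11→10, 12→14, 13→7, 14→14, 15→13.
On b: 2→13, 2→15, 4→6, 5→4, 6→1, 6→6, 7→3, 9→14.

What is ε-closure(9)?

Start with {9}.
From 9 via ε: add 15.
From 15 via ε: add 2, 4.
From 2 via ε: add 1.
From 4 via ε: add 13.
From 1 via ε: add 5.
From 13 via ε: add 14.
From 5 via ε: add 10.
No new states can be added; the closed set is {1, 2, 4, 5, 9, 10, 13, 14, 15}.

{1, 2, 4, 5, 9, 10, 13, 14, 15}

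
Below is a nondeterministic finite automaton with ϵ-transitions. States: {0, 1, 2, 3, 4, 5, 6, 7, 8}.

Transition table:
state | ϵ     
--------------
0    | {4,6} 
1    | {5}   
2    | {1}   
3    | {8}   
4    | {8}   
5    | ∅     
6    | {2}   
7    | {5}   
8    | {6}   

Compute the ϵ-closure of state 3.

Start with {3}.
From 3 via ϵ: add 8.
From 8 via ϵ: add 6.
From 6 via ϵ: add 2.
From 2 via ϵ: add 1.
From 1 via ϵ: add 5.
No new states can be added; the closed set is {1, 2, 3, 5, 6, 8}.

{1, 2, 3, 5, 6, 8}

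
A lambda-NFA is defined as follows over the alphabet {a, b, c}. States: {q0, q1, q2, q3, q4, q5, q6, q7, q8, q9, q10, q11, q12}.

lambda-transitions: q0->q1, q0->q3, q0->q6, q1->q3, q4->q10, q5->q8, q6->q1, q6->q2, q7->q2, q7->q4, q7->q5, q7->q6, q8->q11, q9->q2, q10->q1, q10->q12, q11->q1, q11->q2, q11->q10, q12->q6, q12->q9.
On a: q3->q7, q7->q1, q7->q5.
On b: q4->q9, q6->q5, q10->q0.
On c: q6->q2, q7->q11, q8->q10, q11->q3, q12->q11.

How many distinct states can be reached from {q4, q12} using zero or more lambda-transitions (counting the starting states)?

8

Start with {q4, q12}.
From q4 via lambda: add q10.
From q12 via lambda: add q6, q9.
From q6 via lambda: add q1, q2.
From q1 via lambda: add q3.
lambda-closure = {q1, q2, q3, q4, q6, q9, q10, q12}, which has 8 states.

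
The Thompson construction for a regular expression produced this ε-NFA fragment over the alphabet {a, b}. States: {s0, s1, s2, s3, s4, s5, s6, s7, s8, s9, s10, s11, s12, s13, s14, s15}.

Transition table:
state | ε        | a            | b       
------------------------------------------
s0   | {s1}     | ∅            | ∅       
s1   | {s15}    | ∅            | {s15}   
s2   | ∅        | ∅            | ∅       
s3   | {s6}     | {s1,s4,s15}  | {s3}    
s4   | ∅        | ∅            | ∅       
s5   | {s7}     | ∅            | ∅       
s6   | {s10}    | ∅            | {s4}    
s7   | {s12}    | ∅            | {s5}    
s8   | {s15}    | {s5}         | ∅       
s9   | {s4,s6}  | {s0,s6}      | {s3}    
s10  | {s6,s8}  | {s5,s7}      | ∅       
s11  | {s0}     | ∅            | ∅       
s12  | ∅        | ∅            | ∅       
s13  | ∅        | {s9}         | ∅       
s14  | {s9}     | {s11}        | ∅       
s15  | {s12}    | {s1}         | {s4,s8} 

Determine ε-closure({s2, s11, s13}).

{s0, s1, s2, s11, s12, s13, s15}

Start with {s2, s11, s13}.
From s11 via ε: add s0.
From s0 via ε: add s1.
From s1 via ε: add s15.
From s15 via ε: add s12.
No new states can be added; the closed set is {s0, s1, s2, s11, s12, s13, s15}.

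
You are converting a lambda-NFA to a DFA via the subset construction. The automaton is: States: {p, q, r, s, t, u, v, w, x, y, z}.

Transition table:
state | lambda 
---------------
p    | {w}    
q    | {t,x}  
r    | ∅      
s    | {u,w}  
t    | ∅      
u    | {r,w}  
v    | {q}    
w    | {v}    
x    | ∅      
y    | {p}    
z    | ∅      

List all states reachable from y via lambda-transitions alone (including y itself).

{p, q, t, v, w, x, y}

Start with {y}.
From y via lambda: add p.
From p via lambda: add w.
From w via lambda: add v.
From v via lambda: add q.
From q via lambda: add t, x.
No new states can be added; the closed set is {p, q, t, v, w, x, y}.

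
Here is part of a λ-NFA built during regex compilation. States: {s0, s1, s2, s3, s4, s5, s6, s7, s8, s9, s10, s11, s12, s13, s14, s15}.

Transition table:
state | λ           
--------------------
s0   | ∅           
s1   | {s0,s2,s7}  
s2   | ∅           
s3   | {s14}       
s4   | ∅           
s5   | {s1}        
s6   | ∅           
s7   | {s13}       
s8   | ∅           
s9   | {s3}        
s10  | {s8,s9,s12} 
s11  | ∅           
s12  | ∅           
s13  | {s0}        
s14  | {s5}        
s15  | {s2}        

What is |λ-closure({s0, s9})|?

Start with {s0, s9}.
From s9 via λ: add s3.
From s3 via λ: add s14.
From s14 via λ: add s5.
From s5 via λ: add s1.
From s1 via λ: add s2, s7.
From s7 via λ: add s13.
λ-closure = {s0, s1, s2, s3, s5, s7, s9, s13, s14}, which has 9 states.

9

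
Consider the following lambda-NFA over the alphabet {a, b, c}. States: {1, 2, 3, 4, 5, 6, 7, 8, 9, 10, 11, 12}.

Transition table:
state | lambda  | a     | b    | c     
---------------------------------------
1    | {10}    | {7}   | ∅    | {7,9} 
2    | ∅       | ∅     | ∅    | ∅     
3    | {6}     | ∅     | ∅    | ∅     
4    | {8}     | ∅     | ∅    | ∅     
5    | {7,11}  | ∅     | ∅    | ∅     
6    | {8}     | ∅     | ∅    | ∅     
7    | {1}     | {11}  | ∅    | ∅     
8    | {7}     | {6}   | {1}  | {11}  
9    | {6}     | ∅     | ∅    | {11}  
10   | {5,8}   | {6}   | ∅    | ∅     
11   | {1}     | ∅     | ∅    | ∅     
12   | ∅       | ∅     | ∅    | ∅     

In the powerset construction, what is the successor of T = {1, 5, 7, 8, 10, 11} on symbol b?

{1, 5, 7, 8, 10, 11}

8 on b → {1}.
No b-transition from 1, 5, 7, 10, 11.
Union after reading b: {1}.
Now take the lambda-closure:
From 1 via lambda: add 10.
From 10 via lambda: add 5, 8.
From 5 via lambda: add 7, 11.
No new states can be added; the closed set is {1, 5, 7, 8, 10, 11}.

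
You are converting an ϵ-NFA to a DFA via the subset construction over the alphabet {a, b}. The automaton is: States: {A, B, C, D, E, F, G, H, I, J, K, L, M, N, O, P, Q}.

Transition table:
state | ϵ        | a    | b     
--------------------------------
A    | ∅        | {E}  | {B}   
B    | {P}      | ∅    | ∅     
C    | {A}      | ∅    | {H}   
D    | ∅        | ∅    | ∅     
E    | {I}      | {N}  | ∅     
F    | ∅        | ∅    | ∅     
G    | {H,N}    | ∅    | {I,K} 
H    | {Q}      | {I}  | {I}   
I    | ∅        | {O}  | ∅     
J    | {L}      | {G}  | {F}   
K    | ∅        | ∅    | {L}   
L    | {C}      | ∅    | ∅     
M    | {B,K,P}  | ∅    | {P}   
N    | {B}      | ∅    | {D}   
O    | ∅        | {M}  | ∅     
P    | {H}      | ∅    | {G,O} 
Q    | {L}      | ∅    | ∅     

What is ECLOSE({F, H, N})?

Start with {F, H, N}.
From H via ϵ: add Q.
From N via ϵ: add B.
From B via ϵ: add P.
From Q via ϵ: add L.
From L via ϵ: add C.
From C via ϵ: add A.
No new states can be added; the closed set is {A, B, C, F, H, L, N, P, Q}.

{A, B, C, F, H, L, N, P, Q}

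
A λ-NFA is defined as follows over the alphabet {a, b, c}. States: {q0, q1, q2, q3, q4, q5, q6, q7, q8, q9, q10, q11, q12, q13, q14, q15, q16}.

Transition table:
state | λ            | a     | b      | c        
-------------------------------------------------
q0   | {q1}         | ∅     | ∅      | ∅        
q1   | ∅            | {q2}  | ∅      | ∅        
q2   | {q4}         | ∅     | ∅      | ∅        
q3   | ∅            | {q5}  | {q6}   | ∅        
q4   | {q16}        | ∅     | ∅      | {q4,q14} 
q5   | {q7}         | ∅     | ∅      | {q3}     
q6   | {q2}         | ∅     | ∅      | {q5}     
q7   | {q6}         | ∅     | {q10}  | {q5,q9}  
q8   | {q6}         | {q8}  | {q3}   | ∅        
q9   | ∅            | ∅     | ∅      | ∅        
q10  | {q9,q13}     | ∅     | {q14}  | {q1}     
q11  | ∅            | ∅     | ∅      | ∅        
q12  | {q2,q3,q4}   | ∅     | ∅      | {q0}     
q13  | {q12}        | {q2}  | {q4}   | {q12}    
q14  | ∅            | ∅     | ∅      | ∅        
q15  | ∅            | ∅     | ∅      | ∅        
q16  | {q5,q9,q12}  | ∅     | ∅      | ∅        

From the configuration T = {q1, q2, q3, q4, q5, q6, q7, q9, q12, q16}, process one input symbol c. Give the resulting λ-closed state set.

q4 on c → {q4, q14}.
q5 on c → {q3}.
q6 on c → {q5}.
q7 on c → {q5, q9}.
q12 on c → {q0}.
No c-transition from q1, q2, q3, q9, q16.
Union after reading c: {q0, q3, q4, q5, q9, q14}.
Now take the λ-closure:
From q0 via λ: add q1.
From q4 via λ: add q16.
From q5 via λ: add q7.
From q7 via λ: add q6.
From q16 via λ: add q12.
From q6 via λ: add q2.
No new states can be added; the closed set is {q0, q1, q2, q3, q4, q5, q6, q7, q9, q12, q14, q16}.

{q0, q1, q2, q3, q4, q5, q6, q7, q9, q12, q14, q16}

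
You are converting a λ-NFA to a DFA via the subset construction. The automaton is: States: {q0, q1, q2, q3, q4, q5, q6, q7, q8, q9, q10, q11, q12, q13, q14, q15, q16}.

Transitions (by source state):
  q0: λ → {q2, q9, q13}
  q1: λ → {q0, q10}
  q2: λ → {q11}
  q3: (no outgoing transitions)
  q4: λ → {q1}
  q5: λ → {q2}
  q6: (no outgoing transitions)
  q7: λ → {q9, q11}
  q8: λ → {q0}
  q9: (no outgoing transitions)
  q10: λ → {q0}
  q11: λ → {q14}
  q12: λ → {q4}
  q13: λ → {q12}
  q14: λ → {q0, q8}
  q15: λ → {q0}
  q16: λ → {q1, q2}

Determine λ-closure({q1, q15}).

{q0, q1, q2, q4, q8, q9, q10, q11, q12, q13, q14, q15}

Start with {q1, q15}.
From q1 via λ: add q0, q10.
From q0 via λ: add q2, q9, q13.
From q2 via λ: add q11.
From q13 via λ: add q12.
From q11 via λ: add q14.
From q12 via λ: add q4.
From q14 via λ: add q8.
No new states can be added; the closed set is {q0, q1, q2, q4, q8, q9, q10, q11, q12, q13, q14, q15}.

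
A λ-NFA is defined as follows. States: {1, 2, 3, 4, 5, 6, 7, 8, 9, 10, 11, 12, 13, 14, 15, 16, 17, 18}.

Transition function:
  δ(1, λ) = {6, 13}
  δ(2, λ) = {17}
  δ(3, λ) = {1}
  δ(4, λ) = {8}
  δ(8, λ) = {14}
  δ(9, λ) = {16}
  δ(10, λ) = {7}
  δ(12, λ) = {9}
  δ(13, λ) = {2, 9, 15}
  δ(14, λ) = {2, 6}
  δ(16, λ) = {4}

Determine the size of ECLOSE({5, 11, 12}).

11

Start with {5, 11, 12}.
From 12 via λ: add 9.
From 9 via λ: add 16.
From 16 via λ: add 4.
From 4 via λ: add 8.
From 8 via λ: add 14.
From 14 via λ: add 2, 6.
From 2 via λ: add 17.
λ-closure = {2, 4, 5, 6, 8, 9, 11, 12, 14, 16, 17}, which has 11 states.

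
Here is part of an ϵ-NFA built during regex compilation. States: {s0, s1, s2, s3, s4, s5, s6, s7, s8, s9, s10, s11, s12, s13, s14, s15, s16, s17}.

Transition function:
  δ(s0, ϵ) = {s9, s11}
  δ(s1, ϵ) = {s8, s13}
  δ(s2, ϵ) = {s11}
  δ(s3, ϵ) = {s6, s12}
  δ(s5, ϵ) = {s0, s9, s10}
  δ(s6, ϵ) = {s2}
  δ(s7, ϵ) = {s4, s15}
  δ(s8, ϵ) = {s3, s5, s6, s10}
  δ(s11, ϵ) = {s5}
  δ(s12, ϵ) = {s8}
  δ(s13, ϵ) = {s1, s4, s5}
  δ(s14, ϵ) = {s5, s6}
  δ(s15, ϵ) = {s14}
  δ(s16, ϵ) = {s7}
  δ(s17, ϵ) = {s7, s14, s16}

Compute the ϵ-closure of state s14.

{s0, s2, s5, s6, s9, s10, s11, s14}

Start with {s14}.
From s14 via ϵ: add s5, s6.
From s5 via ϵ: add s0, s9, s10.
From s6 via ϵ: add s2.
From s0 via ϵ: add s11.
No new states can be added; the closed set is {s0, s2, s5, s6, s9, s10, s11, s14}.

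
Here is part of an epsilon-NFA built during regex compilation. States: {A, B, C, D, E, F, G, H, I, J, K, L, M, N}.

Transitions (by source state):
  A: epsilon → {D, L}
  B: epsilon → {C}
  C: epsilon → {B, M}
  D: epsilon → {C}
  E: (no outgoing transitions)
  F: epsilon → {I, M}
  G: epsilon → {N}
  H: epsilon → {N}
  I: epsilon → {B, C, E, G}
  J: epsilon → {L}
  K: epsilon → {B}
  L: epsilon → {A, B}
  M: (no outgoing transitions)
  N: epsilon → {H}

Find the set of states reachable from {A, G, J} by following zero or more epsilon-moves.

{A, B, C, D, G, H, J, L, M, N}

Start with {A, G, J}.
From A via epsilon: add D, L.
From G via epsilon: add N.
From D via epsilon: add C.
From L via epsilon: add B.
From N via epsilon: add H.
From C via epsilon: add M.
No new states can be added; the closed set is {A, B, C, D, G, H, J, L, M, N}.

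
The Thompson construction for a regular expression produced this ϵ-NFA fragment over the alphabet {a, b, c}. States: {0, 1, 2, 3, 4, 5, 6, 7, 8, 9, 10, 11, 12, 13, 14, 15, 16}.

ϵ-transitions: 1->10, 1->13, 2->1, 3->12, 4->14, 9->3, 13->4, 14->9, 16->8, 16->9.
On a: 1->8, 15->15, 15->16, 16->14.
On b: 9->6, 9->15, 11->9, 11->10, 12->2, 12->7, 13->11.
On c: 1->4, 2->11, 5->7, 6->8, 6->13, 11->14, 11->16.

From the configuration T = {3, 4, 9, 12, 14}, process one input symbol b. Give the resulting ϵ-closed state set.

{1, 2, 3, 4, 6, 7, 9, 10, 12, 13, 14, 15}

9 on b → {6, 15}.
12 on b → {2, 7}.
No b-transition from 3, 4, 14.
Union after reading b: {2, 6, 7, 15}.
Now take the ϵ-closure:
From 2 via ϵ: add 1.
From 1 via ϵ: add 10, 13.
From 13 via ϵ: add 4.
From 4 via ϵ: add 14.
From 14 via ϵ: add 9.
From 9 via ϵ: add 3.
From 3 via ϵ: add 12.
No new states can be added; the closed set is {1, 2, 3, 4, 6, 7, 9, 10, 12, 13, 14, 15}.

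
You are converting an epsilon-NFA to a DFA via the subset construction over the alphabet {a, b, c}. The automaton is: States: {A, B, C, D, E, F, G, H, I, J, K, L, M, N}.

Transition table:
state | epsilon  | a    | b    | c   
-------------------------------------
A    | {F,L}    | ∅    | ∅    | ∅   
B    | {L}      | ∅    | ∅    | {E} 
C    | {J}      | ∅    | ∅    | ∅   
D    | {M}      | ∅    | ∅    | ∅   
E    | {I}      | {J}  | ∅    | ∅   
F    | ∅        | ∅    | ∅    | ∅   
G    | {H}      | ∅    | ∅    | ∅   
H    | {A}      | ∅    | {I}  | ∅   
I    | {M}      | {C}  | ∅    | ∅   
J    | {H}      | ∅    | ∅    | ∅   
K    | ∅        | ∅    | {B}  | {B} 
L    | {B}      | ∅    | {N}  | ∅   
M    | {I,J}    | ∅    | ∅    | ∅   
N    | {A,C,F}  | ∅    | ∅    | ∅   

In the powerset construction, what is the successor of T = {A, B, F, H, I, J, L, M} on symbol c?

{A, B, E, F, H, I, J, L, M}

B on c → {E}.
No c-transition from A, F, H, I, J, L, M.
Union after reading c: {E}.
Now take the epsilon-closure:
From E via epsilon: add I.
From I via epsilon: add M.
From M via epsilon: add J.
From J via epsilon: add H.
From H via epsilon: add A.
From A via epsilon: add F, L.
From L via epsilon: add B.
No new states can be added; the closed set is {A, B, E, F, H, I, J, L, M}.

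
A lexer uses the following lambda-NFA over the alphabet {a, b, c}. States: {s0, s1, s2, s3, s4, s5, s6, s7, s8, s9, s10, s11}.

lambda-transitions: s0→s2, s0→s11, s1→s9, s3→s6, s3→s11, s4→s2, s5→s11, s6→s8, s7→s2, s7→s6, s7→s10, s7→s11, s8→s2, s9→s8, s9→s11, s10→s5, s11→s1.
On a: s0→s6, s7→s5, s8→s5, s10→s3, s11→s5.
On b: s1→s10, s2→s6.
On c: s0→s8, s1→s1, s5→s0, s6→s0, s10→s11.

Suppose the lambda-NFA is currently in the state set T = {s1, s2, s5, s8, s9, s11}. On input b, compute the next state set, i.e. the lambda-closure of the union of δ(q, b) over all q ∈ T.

{s1, s2, s5, s6, s8, s9, s10, s11}

s1 on b → {s10}.
s2 on b → {s6}.
No b-transition from s5, s8, s9, s11.
Union after reading b: {s6, s10}.
Now take the lambda-closure:
From s6 via lambda: add s8.
From s10 via lambda: add s5.
From s5 via lambda: add s11.
From s8 via lambda: add s2.
From s11 via lambda: add s1.
From s1 via lambda: add s9.
No new states can be added; the closed set is {s1, s2, s5, s6, s8, s9, s10, s11}.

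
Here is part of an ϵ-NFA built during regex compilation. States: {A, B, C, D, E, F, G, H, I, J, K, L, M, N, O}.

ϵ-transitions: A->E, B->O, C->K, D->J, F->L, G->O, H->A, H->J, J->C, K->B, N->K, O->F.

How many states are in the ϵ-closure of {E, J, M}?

Start with {E, J, M}.
From J via ϵ: add C.
From C via ϵ: add K.
From K via ϵ: add B.
From B via ϵ: add O.
From O via ϵ: add F.
From F via ϵ: add L.
ϵ-closure = {B, C, E, F, J, K, L, M, O}, which has 9 states.

9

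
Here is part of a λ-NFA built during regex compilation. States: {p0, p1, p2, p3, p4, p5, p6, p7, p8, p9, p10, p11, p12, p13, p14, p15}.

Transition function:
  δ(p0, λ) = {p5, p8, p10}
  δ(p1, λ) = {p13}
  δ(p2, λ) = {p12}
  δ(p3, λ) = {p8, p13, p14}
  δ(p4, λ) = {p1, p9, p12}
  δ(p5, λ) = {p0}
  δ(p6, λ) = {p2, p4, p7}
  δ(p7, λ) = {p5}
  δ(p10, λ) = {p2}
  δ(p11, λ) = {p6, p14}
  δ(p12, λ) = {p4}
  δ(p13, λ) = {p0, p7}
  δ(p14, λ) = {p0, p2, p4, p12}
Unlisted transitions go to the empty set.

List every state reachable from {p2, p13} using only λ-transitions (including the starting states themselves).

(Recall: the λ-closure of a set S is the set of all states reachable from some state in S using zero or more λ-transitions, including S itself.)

Start with {p2, p13}.
From p2 via λ: add p12.
From p13 via λ: add p0, p7.
From p0 via λ: add p5, p8, p10.
From p12 via λ: add p4.
From p4 via λ: add p1, p9.
No new states can be added; the closed set is {p0, p1, p2, p4, p5, p7, p8, p9, p10, p12, p13}.

{p0, p1, p2, p4, p5, p7, p8, p9, p10, p12, p13}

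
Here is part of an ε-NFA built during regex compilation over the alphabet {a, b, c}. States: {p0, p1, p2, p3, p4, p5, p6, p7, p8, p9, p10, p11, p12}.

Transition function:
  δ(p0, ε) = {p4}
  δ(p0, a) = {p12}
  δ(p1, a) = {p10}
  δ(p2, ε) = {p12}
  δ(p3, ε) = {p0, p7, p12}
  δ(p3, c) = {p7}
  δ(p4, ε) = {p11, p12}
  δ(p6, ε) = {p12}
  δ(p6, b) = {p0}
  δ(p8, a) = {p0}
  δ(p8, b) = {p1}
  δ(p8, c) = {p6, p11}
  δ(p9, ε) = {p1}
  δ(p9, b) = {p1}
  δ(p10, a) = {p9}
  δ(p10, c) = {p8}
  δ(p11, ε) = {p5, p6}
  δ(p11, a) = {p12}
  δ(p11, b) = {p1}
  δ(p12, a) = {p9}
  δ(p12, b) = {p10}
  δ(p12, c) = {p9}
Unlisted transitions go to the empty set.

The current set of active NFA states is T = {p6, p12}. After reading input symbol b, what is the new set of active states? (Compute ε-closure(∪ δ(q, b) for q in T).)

p6 on b → {p0}.
p12 on b → {p10}.
Union after reading b: {p0, p10}.
Now take the ε-closure:
From p0 via ε: add p4.
From p4 via ε: add p11, p12.
From p11 via ε: add p5, p6.
No new states can be added; the closed set is {p0, p4, p5, p6, p10, p11, p12}.

{p0, p4, p5, p6, p10, p11, p12}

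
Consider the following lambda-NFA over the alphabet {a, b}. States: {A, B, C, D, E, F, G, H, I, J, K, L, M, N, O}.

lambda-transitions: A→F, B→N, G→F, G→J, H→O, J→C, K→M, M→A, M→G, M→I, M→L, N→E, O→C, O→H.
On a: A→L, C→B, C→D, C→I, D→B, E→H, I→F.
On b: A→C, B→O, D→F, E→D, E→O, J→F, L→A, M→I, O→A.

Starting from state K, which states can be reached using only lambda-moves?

{A, C, F, G, I, J, K, L, M}

Start with {K}.
From K via lambda: add M.
From M via lambda: add A, G, I, L.
From A via lambda: add F.
From G via lambda: add J.
From J via lambda: add C.
No new states can be added; the closed set is {A, C, F, G, I, J, K, L, M}.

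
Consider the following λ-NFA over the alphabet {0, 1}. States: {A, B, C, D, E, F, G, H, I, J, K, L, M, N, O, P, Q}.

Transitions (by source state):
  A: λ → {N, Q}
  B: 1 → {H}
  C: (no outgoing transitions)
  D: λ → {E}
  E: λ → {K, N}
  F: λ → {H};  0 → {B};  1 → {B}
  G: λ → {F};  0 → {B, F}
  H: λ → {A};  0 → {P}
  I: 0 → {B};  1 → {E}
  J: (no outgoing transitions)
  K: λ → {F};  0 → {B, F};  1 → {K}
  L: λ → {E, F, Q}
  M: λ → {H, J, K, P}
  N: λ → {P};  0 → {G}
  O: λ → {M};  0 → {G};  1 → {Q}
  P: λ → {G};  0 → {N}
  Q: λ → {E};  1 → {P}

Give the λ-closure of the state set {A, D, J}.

Start with {A, D, J}.
From A via λ: add N, Q.
From D via λ: add E.
From E via λ: add K.
From N via λ: add P.
From K via λ: add F.
From P via λ: add G.
From F via λ: add H.
No new states can be added; the closed set is {A, D, E, F, G, H, J, K, N, P, Q}.

{A, D, E, F, G, H, J, K, N, P, Q}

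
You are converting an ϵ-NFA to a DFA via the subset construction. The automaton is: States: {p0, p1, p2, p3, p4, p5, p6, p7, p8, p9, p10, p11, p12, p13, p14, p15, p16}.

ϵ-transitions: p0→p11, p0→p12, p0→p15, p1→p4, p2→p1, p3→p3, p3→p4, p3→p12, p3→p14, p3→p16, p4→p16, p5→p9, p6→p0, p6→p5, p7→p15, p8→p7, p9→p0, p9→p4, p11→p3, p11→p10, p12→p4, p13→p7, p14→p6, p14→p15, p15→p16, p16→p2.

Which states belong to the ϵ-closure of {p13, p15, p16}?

Start with {p13, p15, p16}.
From p13 via ϵ: add p7.
From p16 via ϵ: add p2.
From p2 via ϵ: add p1.
From p1 via ϵ: add p4.
No new states can be added; the closed set is {p1, p2, p4, p7, p13, p15, p16}.

{p1, p2, p4, p7, p13, p15, p16}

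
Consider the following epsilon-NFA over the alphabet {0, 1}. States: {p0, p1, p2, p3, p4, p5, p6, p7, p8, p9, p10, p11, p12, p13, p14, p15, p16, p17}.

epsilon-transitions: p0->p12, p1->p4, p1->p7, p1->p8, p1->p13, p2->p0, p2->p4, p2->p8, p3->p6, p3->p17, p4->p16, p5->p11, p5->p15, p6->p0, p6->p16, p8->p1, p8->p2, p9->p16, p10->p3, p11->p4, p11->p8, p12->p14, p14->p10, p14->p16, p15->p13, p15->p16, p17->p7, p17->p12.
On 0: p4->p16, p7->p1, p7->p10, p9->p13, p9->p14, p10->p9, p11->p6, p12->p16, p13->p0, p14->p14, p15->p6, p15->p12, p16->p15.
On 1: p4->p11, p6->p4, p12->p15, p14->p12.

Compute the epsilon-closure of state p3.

Start with {p3}.
From p3 via epsilon: add p6, p17.
From p6 via epsilon: add p0, p16.
From p17 via epsilon: add p7, p12.
From p12 via epsilon: add p14.
From p14 via epsilon: add p10.
No new states can be added; the closed set is {p0, p3, p6, p7, p10, p12, p14, p16, p17}.

{p0, p3, p6, p7, p10, p12, p14, p16, p17}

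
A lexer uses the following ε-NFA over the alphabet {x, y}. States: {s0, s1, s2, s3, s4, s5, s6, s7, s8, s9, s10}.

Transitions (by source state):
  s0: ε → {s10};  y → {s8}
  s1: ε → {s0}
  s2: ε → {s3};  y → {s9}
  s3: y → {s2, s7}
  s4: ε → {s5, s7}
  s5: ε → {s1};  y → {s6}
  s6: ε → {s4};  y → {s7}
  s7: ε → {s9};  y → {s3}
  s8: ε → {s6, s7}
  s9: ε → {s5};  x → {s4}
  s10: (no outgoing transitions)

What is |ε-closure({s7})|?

Start with {s7}.
From s7 via ε: add s9.
From s9 via ε: add s5.
From s5 via ε: add s1.
From s1 via ε: add s0.
From s0 via ε: add s10.
ε-closure = {s0, s1, s5, s7, s9, s10}, which has 6 states.

6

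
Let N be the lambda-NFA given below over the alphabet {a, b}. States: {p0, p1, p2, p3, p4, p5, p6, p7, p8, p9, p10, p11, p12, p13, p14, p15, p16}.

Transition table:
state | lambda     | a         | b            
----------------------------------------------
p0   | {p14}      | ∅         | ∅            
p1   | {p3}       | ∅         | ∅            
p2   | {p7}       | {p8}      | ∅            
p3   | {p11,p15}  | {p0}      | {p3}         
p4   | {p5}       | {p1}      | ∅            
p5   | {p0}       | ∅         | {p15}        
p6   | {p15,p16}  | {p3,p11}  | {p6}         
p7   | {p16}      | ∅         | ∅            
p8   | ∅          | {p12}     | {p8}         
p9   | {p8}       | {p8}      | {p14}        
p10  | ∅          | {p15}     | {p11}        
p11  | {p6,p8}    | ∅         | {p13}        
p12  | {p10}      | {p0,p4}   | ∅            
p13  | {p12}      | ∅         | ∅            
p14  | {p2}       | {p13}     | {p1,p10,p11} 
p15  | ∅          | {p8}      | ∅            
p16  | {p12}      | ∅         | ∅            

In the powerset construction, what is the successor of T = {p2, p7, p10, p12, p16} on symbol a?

p2 on a → {p8}.
p10 on a → {p15}.
p12 on a → {p0, p4}.
No a-transition from p7, p16.
Union after reading a: {p0, p4, p8, p15}.
Now take the lambda-closure:
From p0 via lambda: add p14.
From p4 via lambda: add p5.
From p14 via lambda: add p2.
From p2 via lambda: add p7.
From p7 via lambda: add p16.
From p16 via lambda: add p12.
From p12 via lambda: add p10.
No new states can be added; the closed set is {p0, p2, p4, p5, p7, p8, p10, p12, p14, p15, p16}.

{p0, p2, p4, p5, p7, p8, p10, p12, p14, p15, p16}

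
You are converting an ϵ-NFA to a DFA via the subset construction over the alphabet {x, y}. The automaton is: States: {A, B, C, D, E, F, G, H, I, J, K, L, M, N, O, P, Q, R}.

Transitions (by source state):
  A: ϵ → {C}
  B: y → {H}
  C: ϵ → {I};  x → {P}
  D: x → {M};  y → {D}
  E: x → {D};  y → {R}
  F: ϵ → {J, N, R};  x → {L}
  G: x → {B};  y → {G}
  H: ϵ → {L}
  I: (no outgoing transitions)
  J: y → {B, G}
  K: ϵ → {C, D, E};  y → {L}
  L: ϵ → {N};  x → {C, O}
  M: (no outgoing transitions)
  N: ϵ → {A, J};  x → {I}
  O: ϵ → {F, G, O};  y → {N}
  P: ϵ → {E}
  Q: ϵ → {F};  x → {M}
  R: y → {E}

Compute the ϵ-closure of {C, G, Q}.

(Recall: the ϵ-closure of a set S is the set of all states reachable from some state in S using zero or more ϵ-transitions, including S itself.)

{A, C, F, G, I, J, N, Q, R}

Start with {C, G, Q}.
From C via ϵ: add I.
From Q via ϵ: add F.
From F via ϵ: add J, N, R.
From N via ϵ: add A.
No new states can be added; the closed set is {A, C, F, G, I, J, N, Q, R}.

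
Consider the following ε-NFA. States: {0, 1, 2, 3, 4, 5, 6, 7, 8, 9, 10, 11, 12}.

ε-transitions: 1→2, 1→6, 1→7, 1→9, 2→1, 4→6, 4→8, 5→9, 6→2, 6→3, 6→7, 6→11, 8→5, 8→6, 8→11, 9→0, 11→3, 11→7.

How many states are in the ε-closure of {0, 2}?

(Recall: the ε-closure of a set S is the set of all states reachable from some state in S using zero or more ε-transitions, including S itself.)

8

Start with {0, 2}.
From 2 via ε: add 1.
From 1 via ε: add 6, 7, 9.
From 6 via ε: add 3, 11.
ε-closure = {0, 1, 2, 3, 6, 7, 9, 11}, which has 8 states.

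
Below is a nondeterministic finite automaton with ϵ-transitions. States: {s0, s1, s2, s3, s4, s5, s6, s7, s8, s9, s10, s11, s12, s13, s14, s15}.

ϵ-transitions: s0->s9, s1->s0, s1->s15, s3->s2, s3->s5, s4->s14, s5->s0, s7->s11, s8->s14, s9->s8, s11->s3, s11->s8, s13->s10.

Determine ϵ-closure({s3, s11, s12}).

{s0, s2, s3, s5, s8, s9, s11, s12, s14}

Start with {s3, s11, s12}.
From s3 via ϵ: add s2, s5.
From s11 via ϵ: add s8.
From s5 via ϵ: add s0.
From s8 via ϵ: add s14.
From s0 via ϵ: add s9.
No new states can be added; the closed set is {s0, s2, s3, s5, s8, s9, s11, s12, s14}.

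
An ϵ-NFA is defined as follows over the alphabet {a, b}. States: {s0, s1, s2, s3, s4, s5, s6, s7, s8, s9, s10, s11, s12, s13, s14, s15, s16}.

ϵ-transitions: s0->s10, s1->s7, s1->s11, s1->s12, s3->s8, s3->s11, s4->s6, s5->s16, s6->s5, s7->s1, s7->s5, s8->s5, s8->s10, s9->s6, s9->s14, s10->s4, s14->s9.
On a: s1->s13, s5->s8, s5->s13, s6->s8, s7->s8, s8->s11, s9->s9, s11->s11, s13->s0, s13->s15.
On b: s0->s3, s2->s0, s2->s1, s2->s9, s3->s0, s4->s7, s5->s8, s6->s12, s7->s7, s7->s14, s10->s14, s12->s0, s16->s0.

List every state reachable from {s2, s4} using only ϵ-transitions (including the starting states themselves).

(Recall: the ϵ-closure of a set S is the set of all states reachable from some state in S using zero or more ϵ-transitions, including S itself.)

Start with {s2, s4}.
From s4 via ϵ: add s6.
From s6 via ϵ: add s5.
From s5 via ϵ: add s16.
No new states can be added; the closed set is {s2, s4, s5, s6, s16}.

{s2, s4, s5, s6, s16}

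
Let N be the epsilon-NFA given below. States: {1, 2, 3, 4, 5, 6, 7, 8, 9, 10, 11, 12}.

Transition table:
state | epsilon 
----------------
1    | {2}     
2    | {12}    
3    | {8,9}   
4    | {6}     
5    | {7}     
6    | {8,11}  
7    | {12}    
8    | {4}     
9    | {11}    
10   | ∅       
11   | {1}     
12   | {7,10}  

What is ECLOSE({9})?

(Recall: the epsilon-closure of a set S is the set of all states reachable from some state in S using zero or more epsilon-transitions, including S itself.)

Start with {9}.
From 9 via epsilon: add 11.
From 11 via epsilon: add 1.
From 1 via epsilon: add 2.
From 2 via epsilon: add 12.
From 12 via epsilon: add 7, 10.
No new states can be added; the closed set is {1, 2, 7, 9, 10, 11, 12}.

{1, 2, 7, 9, 10, 11, 12}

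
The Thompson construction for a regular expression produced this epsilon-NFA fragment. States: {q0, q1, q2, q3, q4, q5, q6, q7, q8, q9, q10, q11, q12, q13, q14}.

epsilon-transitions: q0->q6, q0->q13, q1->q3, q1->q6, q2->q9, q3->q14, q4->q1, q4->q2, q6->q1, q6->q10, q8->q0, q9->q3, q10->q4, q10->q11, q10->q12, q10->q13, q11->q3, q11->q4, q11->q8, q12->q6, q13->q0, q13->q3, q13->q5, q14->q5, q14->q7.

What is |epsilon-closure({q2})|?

Start with {q2}.
From q2 via epsilon: add q9.
From q9 via epsilon: add q3.
From q3 via epsilon: add q14.
From q14 via epsilon: add q5, q7.
epsilon-closure = {q2, q3, q5, q7, q9, q14}, which has 6 states.

6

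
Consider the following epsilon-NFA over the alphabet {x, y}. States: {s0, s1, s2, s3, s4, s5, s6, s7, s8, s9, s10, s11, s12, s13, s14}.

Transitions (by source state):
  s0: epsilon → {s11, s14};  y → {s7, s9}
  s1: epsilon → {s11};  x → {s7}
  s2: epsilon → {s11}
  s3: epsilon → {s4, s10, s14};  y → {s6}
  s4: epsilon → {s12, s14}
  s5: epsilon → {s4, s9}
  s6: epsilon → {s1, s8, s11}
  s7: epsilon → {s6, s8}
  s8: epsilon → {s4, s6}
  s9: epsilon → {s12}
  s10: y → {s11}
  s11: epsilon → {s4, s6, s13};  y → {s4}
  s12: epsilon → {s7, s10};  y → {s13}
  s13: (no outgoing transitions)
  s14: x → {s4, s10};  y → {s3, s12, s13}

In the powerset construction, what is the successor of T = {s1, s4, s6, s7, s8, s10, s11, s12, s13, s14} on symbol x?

s1 on x → {s7}.
s14 on x → {s4, s10}.
No x-transition from s4, s6, s7, s8, s10, s11, s12, s13.
Union after reading x: {s4, s7, s10}.
Now take the epsilon-closure:
From s4 via epsilon: add s12, s14.
From s7 via epsilon: add s6, s8.
From s6 via epsilon: add s1, s11.
From s11 via epsilon: add s13.
No new states can be added; the closed set is {s1, s4, s6, s7, s8, s10, s11, s12, s13, s14}.

{s1, s4, s6, s7, s8, s10, s11, s12, s13, s14}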